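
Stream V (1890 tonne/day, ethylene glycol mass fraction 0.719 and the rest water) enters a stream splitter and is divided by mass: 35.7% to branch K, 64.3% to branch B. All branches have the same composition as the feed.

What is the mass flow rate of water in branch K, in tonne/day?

189.6 tonne/day

Branch K total = 0.357×1890 = 674.73 tonne/day.
water in K = 0.281×674.73 = 189.6 tonne/day.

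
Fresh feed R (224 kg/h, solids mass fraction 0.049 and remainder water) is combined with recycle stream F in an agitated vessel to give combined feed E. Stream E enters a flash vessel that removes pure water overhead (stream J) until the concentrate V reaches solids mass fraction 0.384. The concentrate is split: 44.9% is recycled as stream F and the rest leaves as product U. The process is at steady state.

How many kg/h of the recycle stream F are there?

Overall solids balance (none leaves overhead): solids in fresh feed = solids in product, i.e. 224×0.049 = (1−0.449)·V·0.384.
V = 10.976/(0.384×0.551) = 51.875 kg/h.
Recycle F = 0.449×51.875 = 23.292 kg/h.

23.29 kg/h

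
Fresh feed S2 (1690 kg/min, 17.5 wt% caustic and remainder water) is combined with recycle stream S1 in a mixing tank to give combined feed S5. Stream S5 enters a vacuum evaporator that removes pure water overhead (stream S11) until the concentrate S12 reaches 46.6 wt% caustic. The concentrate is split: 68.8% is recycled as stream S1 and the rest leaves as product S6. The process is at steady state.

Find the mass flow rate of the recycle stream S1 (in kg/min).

Overall caustic balance (none leaves overhead): caustic in fresh feed = caustic in product, i.e. 1690×0.175 = (1−0.688)·S12·0.466.
S12 = 295.75/(0.466×0.312) = 2034.2 kg/min.
Recycle S1 = 0.688×2034.2 = 1399.5 kg/min.

1399 kg/min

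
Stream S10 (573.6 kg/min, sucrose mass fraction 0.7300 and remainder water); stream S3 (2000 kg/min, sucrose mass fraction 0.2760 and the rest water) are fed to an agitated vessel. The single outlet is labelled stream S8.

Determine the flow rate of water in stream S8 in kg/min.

1603 kg/min

water out = water in = 573.6×0.270 + 2000×0.724 = 1602.9 kg/min.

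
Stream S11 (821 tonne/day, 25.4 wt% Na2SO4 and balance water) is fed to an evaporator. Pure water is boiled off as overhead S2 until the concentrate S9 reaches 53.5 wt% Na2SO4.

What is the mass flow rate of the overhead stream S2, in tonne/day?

431.2 tonne/day

Na2SO4 is conserved: 821×0.254 = 208.53 tonne/day all reports to the concentrate.
Concentrate = 208.53/(target fraction) = 389.78 tonne/day.
Overhead = 821 − 389.78 = 431.22 tonne/day.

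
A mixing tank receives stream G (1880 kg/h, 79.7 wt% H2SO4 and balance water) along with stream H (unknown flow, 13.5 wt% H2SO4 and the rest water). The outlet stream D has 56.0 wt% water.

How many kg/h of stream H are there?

Let H be the unknown flow. Total out = 1880 + H.
water balance: 381.64 + 0.865·H = 0.560·(1880 + H)
(0.865 − 0.560)·H = 0.560×1880 − 381.64 = 671.16
H = 671.16 / 0.305 = 2200.5 kg/h

2201 kg/h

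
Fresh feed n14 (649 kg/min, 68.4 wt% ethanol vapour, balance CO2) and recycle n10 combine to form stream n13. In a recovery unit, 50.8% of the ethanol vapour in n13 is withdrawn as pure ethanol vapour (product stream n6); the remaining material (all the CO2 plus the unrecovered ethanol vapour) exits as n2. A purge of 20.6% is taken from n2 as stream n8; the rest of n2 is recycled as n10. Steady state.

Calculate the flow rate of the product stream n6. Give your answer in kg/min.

370.1 kg/min

ethanol vapour in n13: m_A = 649×0.684 + (1−0.206)·(1−0.508)·m_A, so m_A = 443.92/0.6094 = 728.51 kg/min.
Product n6 = 0.508×728.51 = 370.08 kg/min.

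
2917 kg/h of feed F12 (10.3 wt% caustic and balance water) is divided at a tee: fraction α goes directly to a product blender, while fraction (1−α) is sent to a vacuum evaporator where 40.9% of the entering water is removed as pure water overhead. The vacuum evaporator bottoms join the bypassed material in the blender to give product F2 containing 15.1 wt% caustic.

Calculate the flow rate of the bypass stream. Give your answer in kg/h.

389.5 kg/h

All 2917×0.103 = 300.45 kg/h of caustic reaches F2, so F2 = 300.45/0.151 = 1989.7 kg/h and vapour = 927.26 kg/h.
The evaporator receives (1−α)·2917 of feed at 0.897 water and removes 0.409 of that water:
0.409×0.897×(1−α)×2917 = 927.26
(1−α) = 927.26/1070.2 = 0.8665;  α = 0.1335.
Bypass flow = 0.1335×2917 = 389.54 kg/h.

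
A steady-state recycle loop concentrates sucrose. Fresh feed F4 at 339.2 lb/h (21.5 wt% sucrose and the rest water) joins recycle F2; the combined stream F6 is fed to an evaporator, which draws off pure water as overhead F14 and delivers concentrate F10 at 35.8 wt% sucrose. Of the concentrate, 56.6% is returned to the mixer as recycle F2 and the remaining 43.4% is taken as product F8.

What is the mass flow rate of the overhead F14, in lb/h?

Overall sucrose balance (none leaves overhead): sucrose in fresh feed = sucrose in product, i.e. 339.2×0.215 = (1−0.566)·F10·0.358.
F10 = 72.928/(0.358×0.434) = 469.38 lb/h.
Recycle F2 = 0.566×469.38 = 265.67 lb/h.
Combined feed F6 = 339.2 + 265.67 = 604.87 lb/h.
Overhead F14 = F6 − F10 = 604.87 − 469.38 = 135.49 lb/h.

135.5 lb/h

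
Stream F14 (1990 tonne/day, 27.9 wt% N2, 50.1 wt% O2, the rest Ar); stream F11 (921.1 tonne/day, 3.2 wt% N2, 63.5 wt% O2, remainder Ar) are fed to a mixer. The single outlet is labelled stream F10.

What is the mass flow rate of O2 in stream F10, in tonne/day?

O2 out = O2 in = 1990×0.501 + 921.1×0.635 = 1581.9 tonne/day.

1582 tonne/day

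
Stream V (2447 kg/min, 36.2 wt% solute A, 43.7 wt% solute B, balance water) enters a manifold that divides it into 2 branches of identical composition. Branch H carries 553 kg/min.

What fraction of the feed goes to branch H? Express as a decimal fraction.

Fraction to H = 553/2447 = 0.2260.

0.226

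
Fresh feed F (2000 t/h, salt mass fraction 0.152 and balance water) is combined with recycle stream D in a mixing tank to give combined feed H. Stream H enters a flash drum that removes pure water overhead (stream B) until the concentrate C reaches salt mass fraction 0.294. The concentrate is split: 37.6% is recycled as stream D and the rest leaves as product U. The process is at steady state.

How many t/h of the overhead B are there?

Overall salt balance (none leaves overhead): salt in fresh feed = salt in product, i.e. 2000×0.152 = (1−0.376)·C·0.294.
C = 304/(0.294×0.624) = 1657.1 t/h.
Recycle D = 0.376×1657.1 = 623.06 t/h.
Combined feed H = 2000 + 623.06 = 2623.1 t/h.
Overhead B = H − C = 2623.1 − 1657.1 = 965.99 t/h.

966 t/h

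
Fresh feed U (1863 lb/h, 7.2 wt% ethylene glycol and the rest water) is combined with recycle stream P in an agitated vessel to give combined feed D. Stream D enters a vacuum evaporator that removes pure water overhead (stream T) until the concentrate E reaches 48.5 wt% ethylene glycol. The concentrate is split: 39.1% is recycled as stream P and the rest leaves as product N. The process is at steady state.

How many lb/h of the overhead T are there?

Overall ethylene glycol balance (none leaves overhead): ethylene glycol in fresh feed = ethylene glycol in product, i.e. 1863×0.072 = (1−0.391)·E·0.485.
E = 134.14/(0.485×0.609) = 454.14 lb/h.
Recycle P = 0.391×454.14 = 177.57 lb/h.
Combined feed D = 1863 + 177.57 = 2040.6 lb/h.
Overhead T = D − E = 2040.6 − 454.14 = 1586.4 lb/h.

1586 lb/h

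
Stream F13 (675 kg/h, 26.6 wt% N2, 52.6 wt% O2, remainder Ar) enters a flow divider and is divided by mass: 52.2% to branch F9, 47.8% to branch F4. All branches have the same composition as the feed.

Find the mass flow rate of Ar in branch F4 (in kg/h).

67.11 kg/h

Branch F4 total = 0.478×675 = 322.65 kg/h.
Ar in F4 = 0.208×322.65 = 67.111 kg/h.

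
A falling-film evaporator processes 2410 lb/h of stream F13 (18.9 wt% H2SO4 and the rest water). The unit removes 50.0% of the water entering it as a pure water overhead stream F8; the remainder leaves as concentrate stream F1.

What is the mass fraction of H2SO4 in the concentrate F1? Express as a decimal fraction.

H2SO4 is not removed: 2410×0.189 = 455.49 lb/h of H2SO4 enters F1.
water entering = 2410×0.811 = 1954.5 lb/h; overhead removed = 0.500×1954.5 = 977.26 lb/h.
Concentrate = 2410 − 977.26 = 1432.7 lb/h.
Mass fraction = 455.49/1432.7 = 0.3179.

0.3179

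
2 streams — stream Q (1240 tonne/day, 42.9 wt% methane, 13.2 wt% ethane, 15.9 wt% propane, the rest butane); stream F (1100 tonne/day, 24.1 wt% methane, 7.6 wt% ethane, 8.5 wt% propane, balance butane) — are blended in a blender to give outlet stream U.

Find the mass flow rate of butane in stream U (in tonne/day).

butane out = butane in = 1240×0.280 + 1100×0.598 = 1005 tonne/day.

1005 tonne/day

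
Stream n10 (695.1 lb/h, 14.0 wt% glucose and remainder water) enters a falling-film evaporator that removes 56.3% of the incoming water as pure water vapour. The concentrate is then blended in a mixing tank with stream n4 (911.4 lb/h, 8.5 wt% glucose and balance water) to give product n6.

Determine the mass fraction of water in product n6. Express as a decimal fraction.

0.862

Vapour removed = 0.563×0.860×695.1 = 336.55 lb/h; concentrate = 358.55 lb/h.
water reaching the mixer = 261.23 (from concentrate) + 911.4×0.915 = 1095.2 lb/h.
Product flow = 358.55 + 911.4 = 1269.9 lb/h; water fraction = 0.862.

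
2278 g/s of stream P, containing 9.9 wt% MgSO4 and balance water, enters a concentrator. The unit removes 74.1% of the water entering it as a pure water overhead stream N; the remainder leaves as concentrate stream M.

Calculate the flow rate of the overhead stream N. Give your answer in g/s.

water entering = 2278×0.901 = 2052.5 g/s; overhead removed = 0.741×2052.5 = 1520.9 g/s.

1521 g/s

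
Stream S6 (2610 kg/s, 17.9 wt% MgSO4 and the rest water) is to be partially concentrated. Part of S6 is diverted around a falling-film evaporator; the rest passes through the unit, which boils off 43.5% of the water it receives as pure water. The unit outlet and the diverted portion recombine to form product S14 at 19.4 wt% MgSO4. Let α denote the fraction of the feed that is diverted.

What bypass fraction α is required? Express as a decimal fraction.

All 2610×0.179 = 467.19 kg/s of MgSO4 reaches S14, so S14 = 467.19/0.194 = 2408.2 kg/s and vapour = 201.8 kg/s.
The evaporator receives (1−α)·2610 of feed at 0.821 water and removes 0.435 of that water:
0.435×0.821×(1−α)×2610 = 201.8
(1−α) = 201.8/932.12 = 0.2165;  α = 0.7835.

0.784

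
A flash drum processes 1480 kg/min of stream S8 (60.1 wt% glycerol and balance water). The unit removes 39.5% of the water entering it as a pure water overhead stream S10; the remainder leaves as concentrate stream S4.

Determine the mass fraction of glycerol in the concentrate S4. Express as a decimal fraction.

glycerol is not removed: 1480×0.601 = 889.48 kg/min of glycerol enters S4.
water entering = 1480×0.399 = 590.52 kg/min; overhead removed = 0.395×590.52 = 233.26 kg/min.
Concentrate = 1480 − 233.26 = 1246.7 kg/min.
Mass fraction = 889.48/1246.7 = 0.7134.

0.7134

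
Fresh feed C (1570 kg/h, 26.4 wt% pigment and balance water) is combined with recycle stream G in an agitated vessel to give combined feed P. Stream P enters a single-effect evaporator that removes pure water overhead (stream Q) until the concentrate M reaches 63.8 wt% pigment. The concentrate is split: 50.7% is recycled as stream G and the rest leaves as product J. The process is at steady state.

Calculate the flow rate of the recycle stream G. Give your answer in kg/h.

668.1 kg/h

Overall pigment balance (none leaves overhead): pigment in fresh feed = pigment in product, i.e. 1570×0.264 = (1−0.507)·M·0.638.
M = 414.48/(0.638×0.493) = 1317.8 kg/h.
Recycle G = 0.507×1317.8 = 668.1 kg/h.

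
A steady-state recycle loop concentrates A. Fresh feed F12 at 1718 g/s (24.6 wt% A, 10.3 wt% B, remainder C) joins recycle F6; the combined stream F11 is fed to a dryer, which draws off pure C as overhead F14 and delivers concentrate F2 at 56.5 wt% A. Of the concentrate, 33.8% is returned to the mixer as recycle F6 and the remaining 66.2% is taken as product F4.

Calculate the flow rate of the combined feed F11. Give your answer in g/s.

Overall A balance (none leaves overhead): A in fresh feed = A in product, i.e. 1718×0.246 = (1−0.338)·F2·0.565.
F2 = 422.63/(0.565×0.662) = 1129.9 g/s.
Recycle F6 = 0.338×1129.9 = 381.92 g/s.
Combined feed F11 = 1718 + 381.92 = 2099.9 g/s.

2100 g/s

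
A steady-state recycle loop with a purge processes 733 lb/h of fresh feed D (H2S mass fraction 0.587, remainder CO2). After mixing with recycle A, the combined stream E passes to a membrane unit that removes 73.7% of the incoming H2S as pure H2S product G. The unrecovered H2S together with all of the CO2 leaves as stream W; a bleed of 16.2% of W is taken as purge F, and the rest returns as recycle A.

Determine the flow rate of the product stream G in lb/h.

406.8 lb/h

H2S in E: m_A = 733×0.587 + (1−0.162)·(1−0.737)·m_A, so m_A = 430.27/0.7796 = 551.91 lb/h.
Product G = 0.737×551.91 = 406.76 lb/h.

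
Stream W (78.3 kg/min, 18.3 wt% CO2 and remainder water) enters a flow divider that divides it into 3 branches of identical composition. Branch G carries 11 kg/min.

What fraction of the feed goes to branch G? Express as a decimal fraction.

Fraction to G = 11/78.3 = 0.1405.

0.140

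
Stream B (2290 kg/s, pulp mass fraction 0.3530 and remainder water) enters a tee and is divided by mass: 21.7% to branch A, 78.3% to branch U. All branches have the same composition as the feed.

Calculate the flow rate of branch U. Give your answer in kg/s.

1793 kg/s

Branch U flow = 0.783×2290 = 1793.1 kg/s.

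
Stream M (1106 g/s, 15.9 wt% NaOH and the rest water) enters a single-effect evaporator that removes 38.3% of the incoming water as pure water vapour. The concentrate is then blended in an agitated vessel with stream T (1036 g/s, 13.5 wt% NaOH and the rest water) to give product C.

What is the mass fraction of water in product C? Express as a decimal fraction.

Vapour removed = 0.383×0.841×1106 = 356.25 g/s; concentrate = 749.75 g/s.
water reaching the mixer = 573.9 (from concentrate) + 1036×0.865 = 1470 g/s.
Product flow = 749.75 + 1036 = 1785.8 g/s; water fraction = 0.823.

0.823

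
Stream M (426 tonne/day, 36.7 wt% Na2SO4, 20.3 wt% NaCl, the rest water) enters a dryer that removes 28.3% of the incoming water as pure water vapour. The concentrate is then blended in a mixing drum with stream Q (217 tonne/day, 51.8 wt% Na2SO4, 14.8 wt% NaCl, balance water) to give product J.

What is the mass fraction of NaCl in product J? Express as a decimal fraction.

Vapour removed = 0.283×0.430×426 = 51.84 tonne/day; concentrate = 374.16 tonne/day.
NaCl reaching the mixer = 86.478 (from concentrate) + 217×0.148 = 118.59 tonne/day.
Product flow = 374.16 + 217 = 591.16 tonne/day; NaCl fraction = 0.201.

0.201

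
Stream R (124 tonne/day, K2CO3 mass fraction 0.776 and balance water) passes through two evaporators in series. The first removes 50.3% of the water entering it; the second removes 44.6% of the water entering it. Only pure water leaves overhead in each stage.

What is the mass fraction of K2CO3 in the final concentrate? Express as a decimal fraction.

0.926

water in feed = 124×0.224 = 27.776 tonne/day.
After stage 1: water left = (1−0.503)×27.776 = 13.805; stream total = 110.03 tonne/day.
After stage 2: water left = (1−0.446)×13.805 = 7.6478; final concentrate = 103.87 tonne/day.
K2CO3 fraction = 96.224/103.87 = 0.926.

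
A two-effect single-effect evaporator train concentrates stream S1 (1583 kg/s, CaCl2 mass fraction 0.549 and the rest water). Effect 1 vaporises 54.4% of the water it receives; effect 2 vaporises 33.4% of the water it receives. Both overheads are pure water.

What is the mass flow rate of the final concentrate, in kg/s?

water in feed = 1583×0.451 = 713.93 kg/s.
After stage 1: water left = (1−0.544)×713.93 = 325.55; stream total = 1194.6 kg/s.
After stage 2: water left = (1−0.334)×325.55 = 216.82; final concentrate = 1085.9 kg/s.

1086 kg/s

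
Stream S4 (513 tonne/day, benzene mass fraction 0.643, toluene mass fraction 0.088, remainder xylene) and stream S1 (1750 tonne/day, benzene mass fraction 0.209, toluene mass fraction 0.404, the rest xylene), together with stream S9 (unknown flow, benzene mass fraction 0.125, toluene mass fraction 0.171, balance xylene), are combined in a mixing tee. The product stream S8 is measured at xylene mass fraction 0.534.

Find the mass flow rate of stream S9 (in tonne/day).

Let S9 be the unknown flow. Total out = 2263 + S9.
xylene balance: 815.25 + 0.704·S9 = 0.534·(2263 + S9)
(0.704 − 0.534)·S9 = 0.534×2263 − 815.25 = 393.19
S9 = 393.19 / 0.170 = 2312.9 tonne/day

2313 tonne/day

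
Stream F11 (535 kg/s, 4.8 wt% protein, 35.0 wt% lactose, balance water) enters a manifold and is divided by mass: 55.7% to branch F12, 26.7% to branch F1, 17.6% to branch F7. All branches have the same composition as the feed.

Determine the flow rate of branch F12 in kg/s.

Branch F12 flow = 0.557×535 = 298 kg/s.

298 kg/s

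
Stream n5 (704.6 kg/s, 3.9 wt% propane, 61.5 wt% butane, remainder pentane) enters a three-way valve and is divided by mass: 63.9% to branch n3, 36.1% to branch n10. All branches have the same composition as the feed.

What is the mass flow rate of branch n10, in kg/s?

254.4 kg/s

Branch n10 flow = 0.361×704.6 = 254.36 kg/s.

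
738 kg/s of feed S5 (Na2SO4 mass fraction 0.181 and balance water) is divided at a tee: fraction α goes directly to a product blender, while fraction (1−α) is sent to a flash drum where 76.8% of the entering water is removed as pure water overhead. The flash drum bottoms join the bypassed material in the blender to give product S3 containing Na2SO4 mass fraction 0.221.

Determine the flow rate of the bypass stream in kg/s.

All 738×0.181 = 133.58 kg/s of Na2SO4 reaches S3, so S3 = 133.58/0.221 = 604.43 kg/s and vapour = 133.57 kg/s.
The evaporator receives (1−α)·738 of feed at 0.819 water and removes 0.768 of that water:
0.768×0.819×(1−α)×738 = 133.57
(1−α) = 133.57/464.2 = 0.2878;  α = 0.7122.
Bypass flow = 0.7122×738 = 525.64 kg/s.

525.6 kg/s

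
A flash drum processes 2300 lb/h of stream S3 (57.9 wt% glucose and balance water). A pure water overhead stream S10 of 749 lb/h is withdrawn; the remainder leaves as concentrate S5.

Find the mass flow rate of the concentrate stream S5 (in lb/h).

Concentrate = 2300 − 749 = 1551 lb/h.

1551 lb/h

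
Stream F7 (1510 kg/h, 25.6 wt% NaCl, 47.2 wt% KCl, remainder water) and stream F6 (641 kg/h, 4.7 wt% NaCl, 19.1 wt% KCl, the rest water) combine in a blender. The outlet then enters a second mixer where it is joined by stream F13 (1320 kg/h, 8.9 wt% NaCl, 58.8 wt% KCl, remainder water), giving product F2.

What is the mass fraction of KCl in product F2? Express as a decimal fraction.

0.4642

Overall, product flow = 3471 kg/h.
KCl in = 1510×0.472 + 641×0.191 + 1320×0.588 = 1611.3 kg/h.
KCl fraction in F2 = 0.4642.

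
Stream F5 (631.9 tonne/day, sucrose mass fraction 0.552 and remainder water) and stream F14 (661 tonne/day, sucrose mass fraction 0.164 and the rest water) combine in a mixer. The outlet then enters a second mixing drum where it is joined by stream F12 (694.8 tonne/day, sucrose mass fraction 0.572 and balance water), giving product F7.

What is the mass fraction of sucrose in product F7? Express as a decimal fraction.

Overall, product flow = 1987.7 tonne/day.
sucrose in = 631.9×0.552 + 661×0.164 + 694.8×0.572 = 854.64 tonne/day.
sucrose fraction in F7 = 0.430.

0.430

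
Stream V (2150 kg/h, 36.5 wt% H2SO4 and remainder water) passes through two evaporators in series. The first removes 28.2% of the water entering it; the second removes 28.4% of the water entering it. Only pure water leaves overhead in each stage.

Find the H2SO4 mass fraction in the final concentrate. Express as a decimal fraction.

water in feed = 2150×0.635 = 1365.2 kg/h.
After stage 1: water left = (1−0.282)×1365.2 = 980.25; stream total = 1765 kg/h.
After stage 2: water left = (1−0.284)×980.25 = 701.86; final concentrate = 1486.6 kg/h.
H2SO4 fraction = 784.75/1486.6 = 0.5279.

0.5279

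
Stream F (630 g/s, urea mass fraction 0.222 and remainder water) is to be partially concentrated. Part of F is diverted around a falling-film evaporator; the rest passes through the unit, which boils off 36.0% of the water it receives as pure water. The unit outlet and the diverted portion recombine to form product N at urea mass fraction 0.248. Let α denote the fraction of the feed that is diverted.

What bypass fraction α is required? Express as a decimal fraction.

All 630×0.222 = 139.86 g/s of urea reaches N, so N = 139.86/0.248 = 563.95 g/s and vapour = 66.048 g/s.
The evaporator receives (1−α)·630 of feed at 0.778 water and removes 0.360 of that water:
0.360×0.778×(1−α)×630 = 66.048
(1−α) = 66.048/176.45 = 0.3743;  α = 0.6257.

0.626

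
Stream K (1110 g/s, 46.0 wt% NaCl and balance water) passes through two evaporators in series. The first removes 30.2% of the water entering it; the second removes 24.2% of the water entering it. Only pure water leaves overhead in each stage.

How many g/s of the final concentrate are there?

827.7 g/s

water in feed = 1110×0.540 = 599.4 g/s.
After stage 1: water left = (1−0.302)×599.4 = 418.38; stream total = 928.98 g/s.
After stage 2: water left = (1−0.242)×418.38 = 317.13; final concentrate = 827.73 g/s.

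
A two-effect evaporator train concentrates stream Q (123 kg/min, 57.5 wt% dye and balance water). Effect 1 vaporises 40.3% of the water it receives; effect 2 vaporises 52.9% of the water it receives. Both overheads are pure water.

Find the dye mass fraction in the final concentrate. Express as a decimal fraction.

0.8279

water in feed = 123×0.425 = 52.275 kg/min.
After stage 1: water left = (1−0.403)×52.275 = 31.208; stream total = 101.93 kg/min.
After stage 2: water left = (1−0.529)×31.208 = 14.699; final concentrate = 85.424 kg/min.
dye fraction = 70.725/85.424 = 0.8279.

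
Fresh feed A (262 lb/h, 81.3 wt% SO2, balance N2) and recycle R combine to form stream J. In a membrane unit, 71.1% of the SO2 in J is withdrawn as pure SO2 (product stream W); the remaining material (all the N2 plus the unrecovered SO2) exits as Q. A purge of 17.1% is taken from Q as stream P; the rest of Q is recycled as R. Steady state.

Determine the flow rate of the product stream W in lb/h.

SO2 in J: m_A = 262×0.813 + (1−0.171)·(1−0.711)·m_A, so m_A = 213.01/0.7604 = 280.12 lb/h.
Product W = 0.711×280.12 = 199.16 lb/h.

199.2 lb/h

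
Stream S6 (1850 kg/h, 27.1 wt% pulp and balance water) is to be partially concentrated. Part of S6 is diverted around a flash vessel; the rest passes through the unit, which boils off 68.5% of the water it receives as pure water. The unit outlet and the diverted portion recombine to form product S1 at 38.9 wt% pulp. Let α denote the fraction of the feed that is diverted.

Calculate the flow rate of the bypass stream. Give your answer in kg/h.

726.2 kg/h

All 1850×0.271 = 501.35 kg/h of pulp reaches S1, so S1 = 501.35/0.389 = 1288.8 kg/h and vapour = 561.18 kg/h.
The evaporator receives (1−α)·1850 of feed at 0.729 water and removes 0.685 of that water:
0.685×0.729×(1−α)×1850 = 561.18
(1−α) = 561.18/923.83 = 0.6075;  α = 0.3925.
Bypass flow = 0.3925×1850 = 726.21 kg/h.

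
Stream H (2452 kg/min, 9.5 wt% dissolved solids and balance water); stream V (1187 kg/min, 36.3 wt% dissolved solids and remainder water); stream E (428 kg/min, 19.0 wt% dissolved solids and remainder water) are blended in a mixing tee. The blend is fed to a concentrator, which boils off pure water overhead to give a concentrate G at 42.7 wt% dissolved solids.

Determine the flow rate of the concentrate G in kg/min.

1745 kg/min

dissolved solids entering = 2452×0.095 + 1187×0.363 + 428×0.190 = 745.14 kg/min.
All dissolved solids reports to G, so G = 745.14/0.427 = 1745.1 kg/min.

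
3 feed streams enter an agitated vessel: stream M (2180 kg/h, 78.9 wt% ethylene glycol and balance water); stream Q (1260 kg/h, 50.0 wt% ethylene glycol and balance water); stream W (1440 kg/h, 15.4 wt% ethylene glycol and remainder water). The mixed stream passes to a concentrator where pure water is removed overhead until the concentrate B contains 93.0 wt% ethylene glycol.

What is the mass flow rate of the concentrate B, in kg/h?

ethylene glycol entering = 2180×0.789 + 1260×0.500 + 1440×0.154 = 2571.8 kg/h.
All ethylene glycol reports to B, so B = 2571.8/0.930 = 2765.4 kg/h.

2765 kg/h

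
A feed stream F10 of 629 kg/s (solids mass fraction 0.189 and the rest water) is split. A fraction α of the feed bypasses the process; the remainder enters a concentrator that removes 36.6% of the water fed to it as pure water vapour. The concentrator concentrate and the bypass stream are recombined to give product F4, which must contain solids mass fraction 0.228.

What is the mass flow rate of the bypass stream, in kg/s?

All 629×0.189 = 118.88 kg/s of solids reaches F4, so F4 = 118.88/0.228 = 521.41 kg/s and vapour = 107.59 kg/s.
The evaporator receives (1−α)·629 of feed at 0.811 water and removes 0.366 of that water:
0.366×0.811×(1−α)×629 = 107.59
(1−α) = 107.59/186.7 = 0.5763;  α = 0.4237.
Bypass flow = 0.4237×629 = 266.52 kg/s.

266.5 kg/s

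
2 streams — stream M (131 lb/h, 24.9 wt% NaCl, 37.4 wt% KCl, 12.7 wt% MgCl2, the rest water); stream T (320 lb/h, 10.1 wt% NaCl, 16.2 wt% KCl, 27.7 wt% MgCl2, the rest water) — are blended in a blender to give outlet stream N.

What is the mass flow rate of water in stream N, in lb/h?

180 lb/h

water out = water in = 131×0.250 + 320×0.460 = 179.95 lb/h.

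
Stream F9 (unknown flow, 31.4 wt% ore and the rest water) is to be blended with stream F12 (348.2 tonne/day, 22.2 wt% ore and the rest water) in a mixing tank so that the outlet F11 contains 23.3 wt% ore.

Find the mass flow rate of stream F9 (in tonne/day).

47.29 tonne/day

Let F9 be the unknown flow. Total out = 348.2 + F9.
ore balance: 77.3 + 0.314·F9 = 0.233·(348.2 + F9)
(0.314 − 0.233)·F9 = 0.233×348.2 − 77.3 = 3.8302
F9 = 3.8302 / 0.081 = 47.286 tonne/day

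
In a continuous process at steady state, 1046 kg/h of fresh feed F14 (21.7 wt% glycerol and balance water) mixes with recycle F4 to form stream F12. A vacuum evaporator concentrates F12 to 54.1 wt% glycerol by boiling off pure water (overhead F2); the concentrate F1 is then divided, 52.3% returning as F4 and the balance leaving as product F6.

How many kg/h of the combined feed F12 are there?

Overall glycerol balance (none leaves overhead): glycerol in fresh feed = glycerol in product, i.e. 1046×0.217 = (1−0.523)·F1·0.541.
F1 = 226.98/(0.541×0.477) = 879.58 kg/h.
Recycle F4 = 0.523×879.58 = 460.02 kg/h.
Combined feed F12 = 1046 + 460.02 = 1506 kg/h.

1506 kg/h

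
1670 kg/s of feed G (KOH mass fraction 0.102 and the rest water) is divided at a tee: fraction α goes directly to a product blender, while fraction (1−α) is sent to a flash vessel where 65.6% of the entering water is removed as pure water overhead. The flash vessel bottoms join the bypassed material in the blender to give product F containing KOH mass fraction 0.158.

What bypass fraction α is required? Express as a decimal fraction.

All 1670×0.102 = 170.34 kg/s of KOH reaches F, so F = 170.34/0.158 = 1078.1 kg/s and vapour = 591.9 kg/s.
The evaporator receives (1−α)·1670 of feed at 0.898 water and removes 0.656 of that water:
0.656×0.898×(1−α)×1670 = 591.9
(1−α) = 591.9/983.78 = 0.6017;  α = 0.3983.

0.398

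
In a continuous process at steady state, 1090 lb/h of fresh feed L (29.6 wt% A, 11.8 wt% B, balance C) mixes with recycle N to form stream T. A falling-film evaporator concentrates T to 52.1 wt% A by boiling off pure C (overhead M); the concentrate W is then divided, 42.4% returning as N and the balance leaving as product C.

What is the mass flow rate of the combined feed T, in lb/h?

Overall A balance (none leaves overhead): A in fresh feed = A in product, i.e. 1090×0.296 = (1−0.424)·W·0.521.
W = 322.64/(0.521×0.576) = 1075.1 lb/h.
Recycle N = 0.424×1075.1 = 455.85 lb/h.
Combined feed T = 1090 + 455.85 = 1545.9 lb/h.

1546 lb/h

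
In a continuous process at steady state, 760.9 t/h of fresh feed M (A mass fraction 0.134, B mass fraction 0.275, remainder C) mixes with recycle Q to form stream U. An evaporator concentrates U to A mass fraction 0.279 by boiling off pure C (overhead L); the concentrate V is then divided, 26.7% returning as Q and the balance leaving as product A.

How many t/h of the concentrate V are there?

Overall A balance (none leaves overhead): A in fresh feed = A in product, i.e. 760.9×0.134 = (1−0.267)·V·0.279.
V = 101.96/(0.279×0.733) = 498.57 t/h.

498.6 t/h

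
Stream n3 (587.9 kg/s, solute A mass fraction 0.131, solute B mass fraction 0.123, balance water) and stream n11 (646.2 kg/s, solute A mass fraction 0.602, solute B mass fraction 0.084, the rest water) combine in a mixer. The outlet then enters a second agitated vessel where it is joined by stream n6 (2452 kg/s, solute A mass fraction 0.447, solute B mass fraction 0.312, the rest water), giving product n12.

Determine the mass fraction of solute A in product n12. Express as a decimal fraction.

0.424

Overall, product flow = 3686.1 kg/s.
solute A in = 587.9×0.131 + 646.2×0.602 + 2452×0.447 = 1562.1 kg/s.
solute A fraction in n12 = 0.424.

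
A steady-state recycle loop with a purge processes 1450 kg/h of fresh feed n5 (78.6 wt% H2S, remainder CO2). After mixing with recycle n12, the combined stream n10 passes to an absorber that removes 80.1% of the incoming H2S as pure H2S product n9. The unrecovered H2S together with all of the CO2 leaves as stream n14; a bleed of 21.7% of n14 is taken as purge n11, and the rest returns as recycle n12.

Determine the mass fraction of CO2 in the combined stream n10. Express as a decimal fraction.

0.5144

CO2 enters only via n5 and leaves only via the purge: 1450×0.214 = 0.217×(CO2 in n14), and the absorber passes all CO2, so CO2 in n10 = CO2 in n14 = 1430 kg/h.
H2S in n10: m_A = 1450×0.786 + (1−0.217)·(1−0.801)·m_A, so m_A = 1139.7/0.8442 = 1350.1 kg/h.
n10 = 1350.1 + 1430 = 2780 kg/h.
CO2 fraction in n10 = 1430/2780 = 0.5144.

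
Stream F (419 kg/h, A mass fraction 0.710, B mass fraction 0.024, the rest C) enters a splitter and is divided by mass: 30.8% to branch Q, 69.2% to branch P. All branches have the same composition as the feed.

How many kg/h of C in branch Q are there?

34.33 kg/h

Branch Q total = 0.308×419 = 129.05 kg/h.
C in Q = 0.266×129.05 = 34.328 kg/h.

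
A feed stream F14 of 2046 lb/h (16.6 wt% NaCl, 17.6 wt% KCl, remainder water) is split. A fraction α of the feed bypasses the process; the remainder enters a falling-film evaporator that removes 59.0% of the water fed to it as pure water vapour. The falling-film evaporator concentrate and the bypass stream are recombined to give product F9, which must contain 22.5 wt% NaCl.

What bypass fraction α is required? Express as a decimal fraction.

All 2046×0.166 = 339.64 lb/h of NaCl reaches F9, so F9 = 339.64/0.225 = 1509.5 lb/h and vapour = 536.51 lb/h.
The evaporator receives (1−α)·2046 of feed at 0.658 water and removes 0.590 of that water:
0.590×0.658×(1−α)×2046 = 536.51
(1−α) = 536.51/794.3 = 0.6754;  α = 0.3246.

0.325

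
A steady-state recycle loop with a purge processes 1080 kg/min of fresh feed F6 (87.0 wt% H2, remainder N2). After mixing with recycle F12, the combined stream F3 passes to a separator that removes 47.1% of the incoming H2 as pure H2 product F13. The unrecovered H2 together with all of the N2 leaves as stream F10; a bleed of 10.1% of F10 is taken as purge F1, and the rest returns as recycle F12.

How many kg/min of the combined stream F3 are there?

3182 kg/min

N2 enters only via F6 and leaves only via the purge: 1080×0.130 = 0.101×(N2 in F10), and the separator passes all N2, so N2 in F3 = N2 in F10 = 1390.1 kg/min.
H2 in F3: m_A = 1080×0.870 + (1−0.101)·(1−0.471)·m_A, so m_A = 939.6/0.5244 = 1791.7 kg/min.
F3 = 1791.7 + 1390.1 = 3181.8 kg/min.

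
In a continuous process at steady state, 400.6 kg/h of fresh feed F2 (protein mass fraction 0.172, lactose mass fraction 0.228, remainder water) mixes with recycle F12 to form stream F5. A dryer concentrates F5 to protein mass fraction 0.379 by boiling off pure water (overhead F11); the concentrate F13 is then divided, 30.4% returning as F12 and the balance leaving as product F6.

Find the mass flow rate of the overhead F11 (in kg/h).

Overall protein balance (none leaves overhead): protein in fresh feed = protein in product, i.e. 400.6×0.172 = (1−0.304)·F13·0.379.
F13 = 68.903/(0.379×0.696) = 261.21 kg/h.
Recycle F12 = 0.304×261.21 = 79.408 kg/h.
Combined feed F5 = 400.6 + 79.408 = 480.01 kg/h.
Overhead F11 = F5 − F13 = 480.01 − 261.21 = 218.8 kg/h.

218.8 kg/h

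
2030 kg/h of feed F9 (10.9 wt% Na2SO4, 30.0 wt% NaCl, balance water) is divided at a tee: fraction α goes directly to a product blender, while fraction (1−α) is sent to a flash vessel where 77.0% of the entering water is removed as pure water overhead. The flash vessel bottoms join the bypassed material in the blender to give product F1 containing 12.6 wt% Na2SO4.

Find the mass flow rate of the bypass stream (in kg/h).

1428 kg/h

All 2030×0.109 = 221.27 kg/h of Na2SO4 reaches F1, so F1 = 221.27/0.126 = 1756.1 kg/h and vapour = 273.89 kg/h.
The evaporator receives (1−α)·2030 of feed at 0.591 water and removes 0.770 of that water:
0.770×0.591×(1−α)×2030 = 273.89
(1−α) = 273.89/923.79 = 0.2965;  α = 0.7035.
Bypass flow = 0.7035×2030 = 1428.1 kg/h.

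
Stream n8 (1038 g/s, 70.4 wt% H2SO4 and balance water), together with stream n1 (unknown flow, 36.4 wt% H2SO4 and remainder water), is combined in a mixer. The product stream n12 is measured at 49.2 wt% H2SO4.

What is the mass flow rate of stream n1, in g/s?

Let n1 be the unknown flow. Total out = 1038 + n1.
H2SO4 balance: 730.75 + 0.364·n1 = 0.492·(1038 + n1)
(0.364 − 0.492)·n1 = 0.492×1038 − 730.75 = -220.06
n1 = -220.06 / -0.128 = 1719.2 g/s

1719 g/s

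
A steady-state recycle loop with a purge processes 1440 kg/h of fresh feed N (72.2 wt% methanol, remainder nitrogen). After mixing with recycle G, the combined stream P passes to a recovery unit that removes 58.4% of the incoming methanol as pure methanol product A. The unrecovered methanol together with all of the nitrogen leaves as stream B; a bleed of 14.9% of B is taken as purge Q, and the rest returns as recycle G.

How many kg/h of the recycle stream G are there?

nitrogen enters only via N and leaves only via the purge: 1440×0.278 = 0.149×(nitrogen in B), and the recovery unit passes all nitrogen, so nitrogen in P = nitrogen in B = 2686.7 kg/h.
methanol in P: m_A = 1440×0.722 + (1−0.149)·(1−0.584)·m_A, so m_A = 1039.7/0.6460 = 1609.5 kg/h.
B = (1−0.584)×1609.5 + 2686.7 = 3356.2 kg/h.
Recycle G = (1−0.149)×3356.2 = 2856.2 kg/h.

2856 kg/h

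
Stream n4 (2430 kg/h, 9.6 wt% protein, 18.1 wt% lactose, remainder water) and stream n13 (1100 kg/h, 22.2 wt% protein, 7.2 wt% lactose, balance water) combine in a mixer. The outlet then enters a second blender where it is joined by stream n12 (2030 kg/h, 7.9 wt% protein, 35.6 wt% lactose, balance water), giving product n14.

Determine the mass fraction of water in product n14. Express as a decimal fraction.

0.6619

Overall, product flow = 5560 kg/h.
water in = 2430×0.723 + 1100×0.706 + 2030×0.565 = 3680.4 kg/h.
water fraction in n14 = 0.6619.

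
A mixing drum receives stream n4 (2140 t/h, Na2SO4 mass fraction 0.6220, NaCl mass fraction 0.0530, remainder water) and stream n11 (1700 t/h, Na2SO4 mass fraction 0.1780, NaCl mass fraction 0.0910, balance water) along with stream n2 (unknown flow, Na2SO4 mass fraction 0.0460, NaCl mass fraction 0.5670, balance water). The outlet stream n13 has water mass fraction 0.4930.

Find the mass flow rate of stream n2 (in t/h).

425.3 t/h

Let n2 be the unknown flow. Total out = 3840 + n2.
water balance: 1938.2 + 0.387·n2 = 0.493·(3840 + n2)
(0.387 − 0.493)·n2 = 0.493×3840 − 1938.2 = -45.08
n2 = -45.08 / -0.106 = 425.28 t/h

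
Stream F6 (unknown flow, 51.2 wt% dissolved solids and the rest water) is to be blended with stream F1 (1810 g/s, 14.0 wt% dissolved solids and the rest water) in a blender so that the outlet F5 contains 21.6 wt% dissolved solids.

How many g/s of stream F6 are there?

Let F6 be the unknown flow. Total out = 1810 + F6.
dissolved solids balance: 253.4 + 0.512·F6 = 0.216·(1810 + F6)
(0.512 − 0.216)·F6 = 0.216×1810 − 253.4 = 137.56
F6 = 137.56 / 0.296 = 464.73 g/s

464.7 g/s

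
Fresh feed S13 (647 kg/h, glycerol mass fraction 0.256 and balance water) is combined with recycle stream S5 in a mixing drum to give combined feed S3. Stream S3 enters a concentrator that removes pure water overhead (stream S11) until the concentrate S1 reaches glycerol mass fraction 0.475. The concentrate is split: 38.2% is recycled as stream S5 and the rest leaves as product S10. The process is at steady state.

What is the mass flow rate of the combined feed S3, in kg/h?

Overall glycerol balance (none leaves overhead): glycerol in fresh feed = glycerol in product, i.e. 647×0.256 = (1−0.382)·S1·0.475.
S1 = 165.63/(0.475×0.618) = 564.24 kg/h.
Recycle S5 = 0.382×564.24 = 215.54 kg/h.
Combined feed S3 = 647 + 215.54 = 862.54 kg/h.

862.5 kg/h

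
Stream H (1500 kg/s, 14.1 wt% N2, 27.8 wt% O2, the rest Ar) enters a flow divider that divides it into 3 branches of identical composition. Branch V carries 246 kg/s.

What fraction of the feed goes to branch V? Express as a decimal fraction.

0.164

Fraction to V = 246/1500 = 0.1640.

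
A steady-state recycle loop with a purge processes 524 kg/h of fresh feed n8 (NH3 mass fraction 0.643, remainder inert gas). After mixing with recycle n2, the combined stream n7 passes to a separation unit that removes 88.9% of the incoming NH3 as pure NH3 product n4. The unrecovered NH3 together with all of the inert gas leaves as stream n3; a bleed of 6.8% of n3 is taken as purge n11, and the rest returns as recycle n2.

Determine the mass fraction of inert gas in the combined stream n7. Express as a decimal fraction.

0.880

inert gas enters only via n8 and leaves only via the purge: 524×0.357 = 0.068×(inert gas in n3), and the separation unit passes all inert gas, so inert gas in n7 = inert gas in n3 = 2751 kg/h.
NH3 in n7: m_A = 524×0.643 + (1−0.068)·(1−0.889)·m_A, so m_A = 336.93/0.8965 = 375.81 kg/h.
n7 = 375.81 + 2751 = 3126.8 kg/h.
inert gas fraction in n7 = 2751/3126.8 = 0.880.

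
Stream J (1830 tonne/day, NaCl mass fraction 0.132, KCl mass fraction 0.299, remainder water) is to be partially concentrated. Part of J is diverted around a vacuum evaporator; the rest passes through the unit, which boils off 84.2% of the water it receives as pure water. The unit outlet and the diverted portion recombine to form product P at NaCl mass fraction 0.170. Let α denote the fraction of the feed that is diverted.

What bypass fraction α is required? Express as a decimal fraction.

0.533

All 1830×0.132 = 241.56 tonne/day of NaCl reaches P, so P = 241.56/0.170 = 1420.9 tonne/day and vapour = 409.06 tonne/day.
The evaporator receives (1−α)·1830 of feed at 0.569 water and removes 0.842 of that water:
0.842×0.569×(1−α)×1830 = 409.06
(1−α) = 409.06/876.75 = 0.4666;  α = 0.5334.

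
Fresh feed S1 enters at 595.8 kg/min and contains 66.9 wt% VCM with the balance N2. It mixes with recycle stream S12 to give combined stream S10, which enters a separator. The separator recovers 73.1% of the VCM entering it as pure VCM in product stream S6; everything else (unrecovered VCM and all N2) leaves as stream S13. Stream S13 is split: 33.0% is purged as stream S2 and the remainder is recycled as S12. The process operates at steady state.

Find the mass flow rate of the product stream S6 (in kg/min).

355.4 kg/min

VCM in S10: m_A = 595.8×0.669 + (1−0.330)·(1−0.731)·m_A, so m_A = 398.59/0.8198 = 486.22 kg/min.
Product S6 = 0.731×486.22 = 355.43 kg/min.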